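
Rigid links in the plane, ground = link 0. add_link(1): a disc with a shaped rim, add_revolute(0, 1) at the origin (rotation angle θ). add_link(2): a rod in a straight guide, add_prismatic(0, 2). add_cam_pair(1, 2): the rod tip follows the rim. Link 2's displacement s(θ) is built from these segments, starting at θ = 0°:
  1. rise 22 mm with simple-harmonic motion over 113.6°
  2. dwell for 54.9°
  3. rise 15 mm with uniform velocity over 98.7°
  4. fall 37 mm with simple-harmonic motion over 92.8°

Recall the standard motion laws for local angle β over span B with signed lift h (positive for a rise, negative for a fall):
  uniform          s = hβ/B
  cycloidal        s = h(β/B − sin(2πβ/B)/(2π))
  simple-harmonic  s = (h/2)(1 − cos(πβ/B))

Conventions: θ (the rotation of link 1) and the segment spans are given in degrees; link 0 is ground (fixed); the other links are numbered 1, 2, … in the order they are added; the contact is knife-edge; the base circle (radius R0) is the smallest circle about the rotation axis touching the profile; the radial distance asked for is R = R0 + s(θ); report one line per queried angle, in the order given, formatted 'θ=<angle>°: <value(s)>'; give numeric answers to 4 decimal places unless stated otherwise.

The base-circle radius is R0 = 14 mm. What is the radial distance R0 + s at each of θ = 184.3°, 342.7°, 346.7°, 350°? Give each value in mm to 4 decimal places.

segment 1 (0° to 113.6°, simple-harmonic, h = 22) is passed completely: s = 0.0000 + (22) = 22.0000
segment 2 (113.6° to 168.5°, dwell): s unchanged at 22.0000
θ = 184.3° falls in segment 3 (168.5° to 267.2°, uniform, h = 15): β = 184.3 − 168.5 = 15.8°, B = 98.7°; Δs = 15·15.8/98.7 = 2.4012; s = 22.0000 + 2.4012 = 24.4012
segment 3 (168.5° to 267.2°, uniform, h = 15) is passed completely: s = 22.0000 + (15) = 37.0000
θ = 342.7° falls in segment 4 (267.2° to 360°, simple-harmonic, h = -37): β = 342.7 − 267.2 = 75.5°, B = 92.8°; Δs = -37/2·(1 − cos(π·0.8136)) = -33.9169; s = 37.0000 − 33.9169 = 3.0831
θ = 346.7° falls in segment 4 (267.2° to 360°, simple-harmonic, h = -37): β = 346.7 − 267.2 = 79.5°, B = 92.8°; Δs = -37/2·(1 − cos(π·0.8567)) = -35.1563; s = 37.0000 − 35.1563 = 1.8437
θ = 350° falls in segment 4 (267.2° to 360°, simple-harmonic, h = -37): β = 350 − 267.2 = 82.8°, B = 92.8°; Δs = -37/2·(1 − cos(π·0.8922)) = -35.9500; s = 37.0000 − 35.9500 = 1.0500
θ=184.3°: R = R0 + s = 14 + 24.4012 = 38.4012
θ=342.7°: R = R0 + s = 14 + 3.0831 = 17.0831
θ=346.7°: R = R0 + s = 14 + 1.8437 = 15.8437
θ=350°: R = R0 + s = 14 + 1.0500 = 15.0500

θ=184.3°: 38.4012
θ=342.7°: 17.0831
θ=346.7°: 15.8437
θ=350°: 15.0500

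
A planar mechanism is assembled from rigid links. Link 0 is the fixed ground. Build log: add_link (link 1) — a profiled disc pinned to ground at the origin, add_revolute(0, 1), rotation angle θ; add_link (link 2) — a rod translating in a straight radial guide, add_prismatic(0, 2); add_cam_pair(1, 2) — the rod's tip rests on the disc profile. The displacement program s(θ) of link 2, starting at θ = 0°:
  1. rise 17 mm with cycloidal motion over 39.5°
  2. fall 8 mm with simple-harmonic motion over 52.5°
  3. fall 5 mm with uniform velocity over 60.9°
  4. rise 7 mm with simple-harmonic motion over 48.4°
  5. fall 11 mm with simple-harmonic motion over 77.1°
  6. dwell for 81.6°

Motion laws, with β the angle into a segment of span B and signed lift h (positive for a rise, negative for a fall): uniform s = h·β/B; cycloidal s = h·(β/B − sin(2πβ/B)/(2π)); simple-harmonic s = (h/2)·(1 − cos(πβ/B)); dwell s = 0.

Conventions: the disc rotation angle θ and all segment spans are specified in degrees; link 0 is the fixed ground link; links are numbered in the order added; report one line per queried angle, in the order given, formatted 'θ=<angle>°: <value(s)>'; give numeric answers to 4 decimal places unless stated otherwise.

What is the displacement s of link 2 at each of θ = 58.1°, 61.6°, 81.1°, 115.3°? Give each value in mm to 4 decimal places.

seg 1 [0°–39.5°] cycloidal, h=17: full span → s += 17 → s = 17.0000
seg 2 [39.5°–92°] simple-harmonic, h=-8: θ=58.1° here. β=18.6, B=52.5. -8/2·(1 − cos(π·0.3543)) = -2.2322 → s = 14.7678
seg 2 [39.5°–92°] simple-harmonic, h=-8: θ=61.6° here. β=22.1, B=52.5. -8/2·(1 − cos(π·0.4210)) = -3.0168 → s = 13.9832
seg 2 [39.5°–92°] simple-harmonic, h=-8: θ=81.1° here. β=41.6, B=52.5. -8/2·(1 − cos(π·0.7924)) = -7.1789 → s = 9.8211
seg 2 [39.5°–92°] simple-harmonic, h=-8: full span → s += -8 → s = 9.0000
seg 3 [92°–152.9°] uniform, h=-5: θ=115.3° here. β=23.3, B=60.9. -5·23.3/60.9 = -1.9130 → s = 7.0870

θ=58.1°: 14.7678
θ=61.6°: 13.9832
θ=81.1°: 9.8211
θ=115.3°: 7.0870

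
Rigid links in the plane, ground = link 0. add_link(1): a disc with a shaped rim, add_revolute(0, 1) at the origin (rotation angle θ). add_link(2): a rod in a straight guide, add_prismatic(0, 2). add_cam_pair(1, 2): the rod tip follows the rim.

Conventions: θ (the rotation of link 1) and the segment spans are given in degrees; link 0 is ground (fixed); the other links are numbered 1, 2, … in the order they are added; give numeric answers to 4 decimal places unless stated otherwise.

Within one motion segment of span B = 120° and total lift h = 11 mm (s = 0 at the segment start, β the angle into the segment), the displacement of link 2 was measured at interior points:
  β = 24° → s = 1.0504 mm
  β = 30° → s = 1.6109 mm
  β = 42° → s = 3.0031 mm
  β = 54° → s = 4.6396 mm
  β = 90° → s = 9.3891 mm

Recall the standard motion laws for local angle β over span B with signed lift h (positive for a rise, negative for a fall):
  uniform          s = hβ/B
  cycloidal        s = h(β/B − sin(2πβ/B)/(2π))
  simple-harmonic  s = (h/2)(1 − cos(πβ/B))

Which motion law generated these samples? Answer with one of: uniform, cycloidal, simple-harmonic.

candidates at β/B = r: uniform s = h·r (linear in β); cycloidal s = h·(r − sin(2πr)/(2π)); simple-harmonic s = (h/2)(1 − cos(πr))
β=24°: printed 1.0504 | uniform 2.2000, cycloidal 0.5350, simple-harmonic 1.0504
β=30°: printed 1.6109 | uniform 2.7500, cycloidal 0.9993, simple-harmonic 1.6109
β=42°: printed 3.0031 | uniform 3.8500, cycloidal 2.4337, simple-harmonic 3.0031
β=54°: printed 4.6396 | uniform 4.9500, cycloidal 4.4090, simple-harmonic 4.6396
β=90°: printed 9.3891 | uniform 8.2500, cycloidal 10.0007, simple-harmonic 9.3891
only one law matches every sample → simple-harmonic

simple-harmonic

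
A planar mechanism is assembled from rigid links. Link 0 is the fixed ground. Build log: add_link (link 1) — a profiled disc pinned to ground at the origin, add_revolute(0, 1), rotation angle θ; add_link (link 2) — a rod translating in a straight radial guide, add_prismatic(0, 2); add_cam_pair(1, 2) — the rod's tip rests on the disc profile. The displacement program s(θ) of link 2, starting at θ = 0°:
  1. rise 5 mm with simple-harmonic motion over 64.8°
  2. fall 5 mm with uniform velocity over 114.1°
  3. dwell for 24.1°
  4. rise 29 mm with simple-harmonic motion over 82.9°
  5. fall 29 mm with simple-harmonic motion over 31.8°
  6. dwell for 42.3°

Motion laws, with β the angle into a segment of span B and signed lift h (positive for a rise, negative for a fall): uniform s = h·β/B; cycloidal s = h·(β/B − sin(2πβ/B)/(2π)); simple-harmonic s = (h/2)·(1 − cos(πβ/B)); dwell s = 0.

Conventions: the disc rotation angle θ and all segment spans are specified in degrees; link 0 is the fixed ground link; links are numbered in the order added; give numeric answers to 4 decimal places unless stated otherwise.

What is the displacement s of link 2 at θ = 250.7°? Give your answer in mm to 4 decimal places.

seg 1 [0°–64.8°] simple-harmonic, h=5: full span → s += 5 → s = 5.0000
seg 2 [64.8°–178.9°] uniform, h=-5: full span → s += -5 → s = 0.0000
seg 3 [178.9°–203°] dwell: s stays 0.0000
seg 4 [203°–285.9°] simple-harmonic, h=29: θ=250.7° here. β=47.7, B=82.9. 29/2·(1 − cos(π·0.5754)) = 17.9023 → s = 17.9023

17.9023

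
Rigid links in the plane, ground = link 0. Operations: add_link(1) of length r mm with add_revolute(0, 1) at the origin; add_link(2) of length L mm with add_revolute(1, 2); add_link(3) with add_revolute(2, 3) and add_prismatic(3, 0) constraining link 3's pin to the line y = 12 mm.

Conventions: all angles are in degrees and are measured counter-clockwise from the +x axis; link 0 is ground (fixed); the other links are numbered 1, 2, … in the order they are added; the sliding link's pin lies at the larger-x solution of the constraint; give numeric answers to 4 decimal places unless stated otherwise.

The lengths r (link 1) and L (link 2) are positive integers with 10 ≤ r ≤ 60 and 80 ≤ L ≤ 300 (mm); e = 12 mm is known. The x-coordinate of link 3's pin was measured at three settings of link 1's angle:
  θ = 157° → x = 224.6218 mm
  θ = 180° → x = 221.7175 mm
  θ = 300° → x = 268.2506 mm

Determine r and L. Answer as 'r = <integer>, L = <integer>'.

constraint per measurement: (x − r cos θ)² + (r sin θ − e)² = L²
subtracting the θ₁ and θ₂ equations cancels the r² and L² terms:
r = (x₁² − x₂²) / (2[(x₁cos θ₁ + e sin θ₁) − (x₂cos θ₂ + e sin θ₂)]) = 33.0002 → r = 33
L² = (x₁ − r cos θ₁)² + (r sin θ₁ − e)² = 65025.0141 → L = 255.0000 → L = 255
check at θ₃=300°: x = 268.2506 (printed 268.2506) ✓

r = 33, L = 255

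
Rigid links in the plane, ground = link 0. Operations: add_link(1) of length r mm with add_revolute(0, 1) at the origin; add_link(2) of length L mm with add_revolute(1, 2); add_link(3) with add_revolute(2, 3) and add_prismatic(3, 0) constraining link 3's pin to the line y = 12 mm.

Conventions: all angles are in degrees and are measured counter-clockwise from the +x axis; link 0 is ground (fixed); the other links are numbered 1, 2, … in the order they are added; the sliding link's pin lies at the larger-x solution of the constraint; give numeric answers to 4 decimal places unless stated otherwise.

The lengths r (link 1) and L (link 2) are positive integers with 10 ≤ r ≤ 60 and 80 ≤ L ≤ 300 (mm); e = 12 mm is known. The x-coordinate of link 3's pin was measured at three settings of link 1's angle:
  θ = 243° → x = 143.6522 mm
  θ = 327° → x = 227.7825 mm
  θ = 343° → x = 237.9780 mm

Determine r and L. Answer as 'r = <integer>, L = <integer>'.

constraint per measurement: (x − r cos θ)² + (r sin θ − e)² = L²
subtracting the θ₁ and θ₂ equations cancels the r² and L² terms:
r = (x₁² − x₂²) / (2[(x₁cos θ₁ + e sin θ₁) − (x₂cos θ₂ + e sin θ₂)]) = 60.0000 → r = 60
L² = (x₁ − r cos θ₁)² + (r sin θ₁ − e)² = 33489.0120 → L = 183.0000 → L = 183
check at θ₃=343°: x = 237.9780 (printed 237.9780) ✓

r = 60, L = 183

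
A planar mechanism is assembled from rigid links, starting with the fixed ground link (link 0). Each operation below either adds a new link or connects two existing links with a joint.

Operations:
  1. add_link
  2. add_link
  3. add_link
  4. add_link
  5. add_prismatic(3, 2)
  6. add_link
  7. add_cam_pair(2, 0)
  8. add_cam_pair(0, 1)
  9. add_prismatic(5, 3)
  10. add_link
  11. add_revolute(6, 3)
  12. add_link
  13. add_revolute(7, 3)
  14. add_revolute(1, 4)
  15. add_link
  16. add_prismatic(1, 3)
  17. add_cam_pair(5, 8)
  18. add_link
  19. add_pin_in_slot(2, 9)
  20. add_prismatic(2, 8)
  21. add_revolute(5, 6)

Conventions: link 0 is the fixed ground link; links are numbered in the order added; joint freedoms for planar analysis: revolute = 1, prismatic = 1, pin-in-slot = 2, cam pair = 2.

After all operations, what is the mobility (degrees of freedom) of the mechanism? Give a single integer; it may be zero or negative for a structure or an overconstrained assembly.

link 0 = ground. State L|J1|J2 = 1|0|0
+link1  2|0|0
+link2  3|0|0
+link3  4|0|0
+link4  5|0|0
P(3,2) f=1→J1  5|1|0
+link5  6|1|0
C(2,0) f=2→J2  6|1|1
C(0,1) f=2→J2  6|1|2
P(5,3) f=1→J1  6|2|2
+link6  7|2|2
R(6,3) f=1→J1  7|3|2
+link7  8|3|2
R(7,3) f=1→J1  8|4|2
R(1,4) f=1→J1  8|5|2
+link8  9|5|2
P(1,3) f=1→J1  9|6|2
C(5,8) f=2→J2  9|6|3
+link9  10|6|3
PS(2,9) f=2→J2  10|6|4
P(2,8) f=1→J1  10|7|4
R(5,6) f=1→J1  10|8|4
M = 3(10−1)−2·8−4 = 27−16−4 = 7

M = 7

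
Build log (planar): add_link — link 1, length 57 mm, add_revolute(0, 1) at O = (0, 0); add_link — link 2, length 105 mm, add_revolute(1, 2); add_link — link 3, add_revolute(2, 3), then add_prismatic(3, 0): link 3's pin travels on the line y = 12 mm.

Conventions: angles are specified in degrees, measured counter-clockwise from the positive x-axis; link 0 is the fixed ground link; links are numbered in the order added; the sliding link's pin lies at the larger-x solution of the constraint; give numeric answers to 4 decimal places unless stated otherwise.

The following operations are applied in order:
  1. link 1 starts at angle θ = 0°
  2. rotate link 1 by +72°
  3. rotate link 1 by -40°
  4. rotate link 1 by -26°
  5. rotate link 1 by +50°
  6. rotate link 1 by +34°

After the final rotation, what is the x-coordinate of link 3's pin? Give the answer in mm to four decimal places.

geometry: r = 57 mm, L = 105 mm, e = 12 mm; θ starts at 0°
rotate link 1 by +72°: θ ← 0° +72° = 72°
rotate link 1 by -40°: θ ← 72° -40° = 32°
rotate link 1 by -26°: θ ← 32° -26° = 6°
rotate link 1 by +50°: θ ← 6° +50° = 56°
rotate link 1 by +34°: θ ← 56° +34° = 90°
crank pin P = (r cos θ, r sin θ) = (0.000000, 57.000000)
h = r sin θ − e = 57.000000 − 12 = 45.000000
x = r cos θ + √(L² − h²) = 0.000000 + 94.868330 = 94.868330

94.8683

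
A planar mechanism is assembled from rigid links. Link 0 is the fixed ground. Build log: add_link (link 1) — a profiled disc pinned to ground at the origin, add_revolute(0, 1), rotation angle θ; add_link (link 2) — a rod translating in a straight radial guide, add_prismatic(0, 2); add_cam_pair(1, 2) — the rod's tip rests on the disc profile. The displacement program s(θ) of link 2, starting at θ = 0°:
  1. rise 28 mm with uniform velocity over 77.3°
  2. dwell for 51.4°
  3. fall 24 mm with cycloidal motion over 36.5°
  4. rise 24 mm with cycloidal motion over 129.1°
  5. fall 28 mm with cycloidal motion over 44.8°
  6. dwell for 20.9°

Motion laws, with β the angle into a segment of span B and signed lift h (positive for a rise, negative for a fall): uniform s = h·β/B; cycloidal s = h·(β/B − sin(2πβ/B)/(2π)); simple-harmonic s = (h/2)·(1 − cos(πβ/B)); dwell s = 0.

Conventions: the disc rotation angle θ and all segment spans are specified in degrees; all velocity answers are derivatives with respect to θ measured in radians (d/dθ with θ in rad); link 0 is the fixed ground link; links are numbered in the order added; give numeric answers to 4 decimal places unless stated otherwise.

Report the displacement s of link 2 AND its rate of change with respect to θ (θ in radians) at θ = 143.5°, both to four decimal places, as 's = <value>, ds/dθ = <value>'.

seg 1 [0°–77.3°] uniform, h=28: full span → s += 28 → s = 28.0000
seg 2 [77.3°–128.7°] dwell: s stays 28.0000
seg 3 [128.7°–165.2°] cycloidal, h=-24: θ=143.5° here. β=14.8, B=36.5. -24·(0.4055 − sin(2π·0.4055)/(2π)) = -7.5940 → s = 20.4060
velocity in seg [128.7°–165.2°] (cycloidal), θ in radians: β = 14.8° = 0.2583 rad, B = 36.5° = 0.6370 rad; ds/dθ = (h/B)(1 − cos(2πβ/B)) = ((-24)/0.6370)(1 − cos(2π·0.4055)) = -68.896969 mm/rad

s = 20.4060, ds/dθ = -68.8970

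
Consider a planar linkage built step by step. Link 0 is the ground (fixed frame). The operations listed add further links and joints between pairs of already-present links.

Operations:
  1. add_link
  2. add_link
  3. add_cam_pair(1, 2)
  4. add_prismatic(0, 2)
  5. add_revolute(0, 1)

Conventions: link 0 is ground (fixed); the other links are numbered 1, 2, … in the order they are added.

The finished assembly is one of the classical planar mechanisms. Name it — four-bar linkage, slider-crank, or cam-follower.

links: 3 (incl. ground); joints: 1 revolute, 1 prismatic, 1 higher (cam) pair, forming one closed loop
3 links, revolute + prismatic + higher pair in one loop → cam-follower

cam-follower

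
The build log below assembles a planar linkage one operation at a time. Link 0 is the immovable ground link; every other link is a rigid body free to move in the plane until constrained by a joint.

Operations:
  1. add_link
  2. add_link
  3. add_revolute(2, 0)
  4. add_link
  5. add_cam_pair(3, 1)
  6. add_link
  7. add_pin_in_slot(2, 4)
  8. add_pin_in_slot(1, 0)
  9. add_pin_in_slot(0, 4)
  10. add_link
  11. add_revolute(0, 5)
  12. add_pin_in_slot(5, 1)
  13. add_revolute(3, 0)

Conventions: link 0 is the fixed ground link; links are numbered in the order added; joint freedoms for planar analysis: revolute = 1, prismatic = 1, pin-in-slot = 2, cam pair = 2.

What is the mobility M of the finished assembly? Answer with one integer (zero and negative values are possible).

link 0 = ground. State L|J1|J2 = 1|0|0
+link1  2|0|0
+link2  3|0|0
R(2,0) f=1→J1  3|1|0
+link3  4|1|0
C(3,1) f=2→J2  4|1|1
+link4  5|1|1
PS(2,4) f=2→J2  5|1|2
PS(1,0) f=2→J2  5|1|3
PS(0,4) f=2→J2  5|1|4
+link5  6|1|4
R(0,5) f=1→J1  6|2|4
PS(5,1) f=2→J2  6|2|5
R(3,0) f=1→J1  6|3|5
M = 3(6−1)−2·3−5 = 15−6−5 = 4

M = 4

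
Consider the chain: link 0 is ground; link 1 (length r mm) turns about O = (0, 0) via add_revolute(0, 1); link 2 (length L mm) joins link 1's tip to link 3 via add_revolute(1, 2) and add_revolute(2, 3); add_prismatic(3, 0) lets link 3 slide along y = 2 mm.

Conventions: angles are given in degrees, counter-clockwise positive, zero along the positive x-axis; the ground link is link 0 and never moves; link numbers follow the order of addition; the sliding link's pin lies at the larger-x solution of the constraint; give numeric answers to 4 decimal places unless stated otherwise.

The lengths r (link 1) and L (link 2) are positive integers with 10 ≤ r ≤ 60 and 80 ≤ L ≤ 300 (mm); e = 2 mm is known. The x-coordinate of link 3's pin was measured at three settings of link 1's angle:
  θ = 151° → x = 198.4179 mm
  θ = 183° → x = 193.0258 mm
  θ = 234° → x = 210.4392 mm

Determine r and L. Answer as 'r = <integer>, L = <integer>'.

constraint per measurement: (x − r cos θ)² + (r sin θ − e)² = L²
subtracting the θ₁ and θ₂ equations cancels the r² and L² terms:
r = (x₁² − x₂²) / (2[(x₁cos θ₁ + e sin θ₁) − (x₂cos θ₂ + e sin θ₂)]) = 51.9997 → r = 52
L² = (x₁ − r cos θ₁)² + (r sin θ₁ − e)² = 60025.0040 → L = 245.0000 → L = 245
check at θ₃=234°: x = 210.4392 (printed 210.4392) ✓

r = 52, L = 245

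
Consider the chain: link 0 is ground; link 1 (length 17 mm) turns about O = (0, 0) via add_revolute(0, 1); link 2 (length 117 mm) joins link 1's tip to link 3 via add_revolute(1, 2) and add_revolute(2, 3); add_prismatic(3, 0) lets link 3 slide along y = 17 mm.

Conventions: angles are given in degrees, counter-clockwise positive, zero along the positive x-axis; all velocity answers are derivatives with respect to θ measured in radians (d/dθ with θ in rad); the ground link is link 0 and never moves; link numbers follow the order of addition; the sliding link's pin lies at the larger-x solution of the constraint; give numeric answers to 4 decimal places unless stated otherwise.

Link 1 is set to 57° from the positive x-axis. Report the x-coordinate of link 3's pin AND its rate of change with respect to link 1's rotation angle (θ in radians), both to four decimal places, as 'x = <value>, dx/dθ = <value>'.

geometry: r = 17 mm, L = 117 mm, e = 17 mm
crank pin P = (r cos θ, r sin θ) = (9.258864, 14.257400)
h = r sin θ − e = 14.257400 − 17 = -2.742600
x = r cos θ + √(L² − h²) = 9.258864 + 116.967851 = 126.226714
dx/dθ = −r sin θ − h·r cos θ/√(L² − h²) (θ in radians; h = -2.742600) = -14.040303

x = 126.2267, dx/dθ = -14.0403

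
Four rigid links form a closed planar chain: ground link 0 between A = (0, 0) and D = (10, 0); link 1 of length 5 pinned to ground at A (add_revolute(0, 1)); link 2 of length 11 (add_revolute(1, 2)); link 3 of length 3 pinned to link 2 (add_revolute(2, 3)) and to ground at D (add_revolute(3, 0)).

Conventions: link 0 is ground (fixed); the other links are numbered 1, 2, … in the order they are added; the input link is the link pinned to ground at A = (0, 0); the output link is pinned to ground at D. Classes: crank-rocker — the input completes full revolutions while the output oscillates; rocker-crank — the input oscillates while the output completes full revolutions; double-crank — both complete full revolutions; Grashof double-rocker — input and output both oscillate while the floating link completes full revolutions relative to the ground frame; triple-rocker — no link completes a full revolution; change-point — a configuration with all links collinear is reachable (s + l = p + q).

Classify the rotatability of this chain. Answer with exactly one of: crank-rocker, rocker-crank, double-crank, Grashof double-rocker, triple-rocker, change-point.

lengths: ground=10, input=5, coupler=11, output=3
sorted: s=3 (shortest), l=11 (longest), p+q=15
s + l = 14 vs p + q = 15
s + l < p + q (Grashof) with shortest = output link → rocker-crank

rocker-crank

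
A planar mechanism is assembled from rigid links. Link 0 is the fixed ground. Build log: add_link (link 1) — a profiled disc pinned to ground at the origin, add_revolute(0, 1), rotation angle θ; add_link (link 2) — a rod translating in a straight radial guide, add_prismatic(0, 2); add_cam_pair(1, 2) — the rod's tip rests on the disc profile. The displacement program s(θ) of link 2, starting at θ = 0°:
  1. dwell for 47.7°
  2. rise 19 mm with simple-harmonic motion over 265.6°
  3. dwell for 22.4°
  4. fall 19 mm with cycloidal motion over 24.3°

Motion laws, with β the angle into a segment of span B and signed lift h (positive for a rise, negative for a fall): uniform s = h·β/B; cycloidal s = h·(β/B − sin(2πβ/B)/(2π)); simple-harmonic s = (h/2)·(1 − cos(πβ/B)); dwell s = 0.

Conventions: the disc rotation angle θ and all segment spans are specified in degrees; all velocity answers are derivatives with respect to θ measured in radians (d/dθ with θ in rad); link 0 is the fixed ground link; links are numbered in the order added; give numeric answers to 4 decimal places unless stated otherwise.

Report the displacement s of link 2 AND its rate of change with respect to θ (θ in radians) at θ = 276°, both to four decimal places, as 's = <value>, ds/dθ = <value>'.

seg 1 [0°–47.7°] dwell: s stays 0.0000
seg 2 [47.7°–313.3°] simple-harmonic, h=19: θ=276° here. β=228.3, B=265.6. 19/2·(1 − cos(π·0.8596)) = 18.0903 → s = 18.0903
velocity in seg [47.7°–313.3°] (simple-harmonic), θ in radians: β = 228.3° = 3.9846 rad, B = 265.6° = 4.6356 rad; ds/dθ = (πh/(2B)) sin(πβ/B) = (π·19/(2·4.6356)) sin(π·0.8596) = 2.749265 mm/rad

s = 18.0903, ds/dθ = 2.7493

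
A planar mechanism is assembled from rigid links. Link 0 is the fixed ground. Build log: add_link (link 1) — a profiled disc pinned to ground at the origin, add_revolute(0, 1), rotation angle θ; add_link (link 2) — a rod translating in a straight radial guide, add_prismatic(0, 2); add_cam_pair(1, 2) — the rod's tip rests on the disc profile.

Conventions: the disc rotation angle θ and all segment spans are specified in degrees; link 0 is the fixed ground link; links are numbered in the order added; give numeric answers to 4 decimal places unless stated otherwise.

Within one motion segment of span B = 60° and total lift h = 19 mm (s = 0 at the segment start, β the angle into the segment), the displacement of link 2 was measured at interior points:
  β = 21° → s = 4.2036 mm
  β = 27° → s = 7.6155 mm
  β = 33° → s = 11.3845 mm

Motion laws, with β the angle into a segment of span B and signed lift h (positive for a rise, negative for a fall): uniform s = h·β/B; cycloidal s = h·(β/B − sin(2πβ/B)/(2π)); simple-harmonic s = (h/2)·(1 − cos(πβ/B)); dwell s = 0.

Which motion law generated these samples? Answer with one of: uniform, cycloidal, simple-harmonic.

candidates at β/B = r: uniform s = h·r (linear in β); cycloidal s = h·(r − sin(2πr)/(2π)); simple-harmonic s = (h/2)(1 − cos(πr))
β=21°: printed 4.2036 | uniform 6.6500, cycloidal 4.2036, simple-harmonic 5.1871
β=27°: printed 7.6155 | uniform 8.5500, cycloidal 7.6155, simple-harmonic 8.0139
β=33°: printed 11.3845 | uniform 10.4500, cycloidal 11.3845, simple-harmonic 10.9861
only one law matches every sample → cycloidal

cycloidal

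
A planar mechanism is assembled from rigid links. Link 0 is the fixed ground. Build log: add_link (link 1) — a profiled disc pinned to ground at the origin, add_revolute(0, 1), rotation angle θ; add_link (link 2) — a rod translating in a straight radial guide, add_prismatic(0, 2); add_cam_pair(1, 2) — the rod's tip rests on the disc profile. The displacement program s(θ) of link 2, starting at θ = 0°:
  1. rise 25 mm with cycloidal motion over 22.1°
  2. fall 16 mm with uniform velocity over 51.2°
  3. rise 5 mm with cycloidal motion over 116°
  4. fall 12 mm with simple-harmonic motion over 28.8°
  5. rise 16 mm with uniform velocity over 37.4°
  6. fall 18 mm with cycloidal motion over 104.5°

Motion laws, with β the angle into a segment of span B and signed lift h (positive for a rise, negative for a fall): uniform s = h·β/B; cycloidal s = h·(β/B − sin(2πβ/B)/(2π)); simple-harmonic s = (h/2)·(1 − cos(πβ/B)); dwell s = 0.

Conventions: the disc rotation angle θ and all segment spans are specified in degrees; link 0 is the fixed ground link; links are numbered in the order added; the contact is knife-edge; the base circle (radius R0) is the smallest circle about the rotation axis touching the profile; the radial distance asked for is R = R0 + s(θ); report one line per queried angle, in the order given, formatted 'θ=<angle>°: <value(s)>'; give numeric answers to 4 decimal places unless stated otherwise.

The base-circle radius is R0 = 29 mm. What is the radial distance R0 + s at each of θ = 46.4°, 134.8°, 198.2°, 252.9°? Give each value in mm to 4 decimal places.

seg 1 [0°–22.1°] cycloidal, h=25: full span → s += 25 → s = 25.0000
seg 2 [22.1°–73.3°] uniform, h=-16: θ=46.4° here. β=24.3, B=51.2. -16·24.3/51.2 = -7.5938 → s = 17.4062
seg 2 [22.1°–73.3°] uniform, h=-16: full span → s += -16 → s = 9.0000
seg 3 [73.3°–189.3°] cycloidal, h=5: θ=134.8° here. β=61.5, B=116. 5·(0.5302 − sin(2π·0.5302)/(2π)) = 2.8008 → s = 11.8008
seg 3 [73.3°–189.3°] cycloidal, h=5: full span → s += 5 → s = 14.0000
seg 4 [189.3°–218.1°] simple-harmonic, h=-12: θ=198.2° here. β=8.9, B=28.8. -12/2·(1 − cos(π·0.3090)) = -2.6124 → s = 11.3876
seg 4 [189.3°–218.1°] simple-harmonic, h=-12: full span → s += -12 → s = 2.0000
seg 5 [218.1°–255.5°] uniform, h=16: θ=252.9° here. β=34.8, B=37.4. 16·34.8/37.4 = 14.8877 → s = 16.8877
θ=46.4°: R = R0 + s = 29 + 17.4062 = 46.4062
θ=134.8°: R = R0 + s = 29 + 11.8008 = 40.8008
θ=198.2°: R = R0 + s = 29 + 11.3876 = 40.3876
θ=252.9°: R = R0 + s = 29 + 16.8877 = 45.8877

θ=46.4°: 46.4062
θ=134.8°: 40.8008
θ=198.2°: 40.3876
θ=252.9°: 45.8877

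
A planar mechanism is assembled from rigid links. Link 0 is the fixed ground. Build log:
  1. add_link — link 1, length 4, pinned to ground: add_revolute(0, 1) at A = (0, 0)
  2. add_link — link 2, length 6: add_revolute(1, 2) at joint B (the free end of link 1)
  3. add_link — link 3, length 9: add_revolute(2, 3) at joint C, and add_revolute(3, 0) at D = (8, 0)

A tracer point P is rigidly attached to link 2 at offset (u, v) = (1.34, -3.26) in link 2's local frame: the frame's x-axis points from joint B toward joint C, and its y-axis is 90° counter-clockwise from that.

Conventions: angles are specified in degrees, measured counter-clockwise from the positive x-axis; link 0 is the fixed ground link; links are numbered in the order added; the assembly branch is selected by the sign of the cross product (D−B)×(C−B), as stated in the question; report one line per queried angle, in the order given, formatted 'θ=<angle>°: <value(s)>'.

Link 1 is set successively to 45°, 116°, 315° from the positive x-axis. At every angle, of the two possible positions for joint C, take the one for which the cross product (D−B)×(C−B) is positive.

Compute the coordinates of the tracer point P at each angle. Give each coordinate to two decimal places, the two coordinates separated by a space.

A=(0,0), D=(8.00,0)
θ=45°: B = A + 4.00·(cos45°, sin45°) = (2.8284, 2.8284)
θ=45°: |BD| = 5.8945
θ=45°: circle(B,6.00) ∩ circle(D,9.00): a=-0.8699, h=5.9366
θ=45°:   candidates: C₊=(4.9139,8.4543) cross=34.993; C₋=(-0.7834,-1.9627) cross=-34.993
θ=45°:   branch + wants cross > 0 → take C=(4.9139,8.4543) (cross=34.993)
θ=45°: ex = (C−B)/|BC| = (0.3476,0.9377); ey = (-0.9377,0.3476)
θ=45°: P = B + 1.34·ex + -3.26·ey = (6.3509,2.9518)
θ=116°: B = A + 4.00·(cos116°, sin116°) = (-1.7535, 3.5952)
θ=116°: |BD| = 10.3950
θ=116°: circle(B,6.00) ∩ circle(D,9.00): a=3.0330, h=5.1770
θ=116°:   candidates: C₊=(2.8828,7.4037) cross=53.814; C₋=(-0.6982,-2.3113) cross=-53.814
θ=116°:   branch + wants cross > 0 → take C=(2.8828,7.4037) (cross=53.814)
θ=116°: ex = (C−B)/|BC| = (0.7727,0.6348); ey = (-0.6348,0.7727)
θ=116°: P = B + 1.34·ex + -3.26·ey = (1.3512,1.9267)
θ=315°: B = A + 4.00·(cos315°, sin315°) = (2.8284, -2.8284)
θ=315°: |BD| = 5.8945
θ=315°: circle(B,6.00) ∩ circle(D,9.00): a=-0.8699, h=5.9366
θ=315°:   candidates: C₊=(-0.7834,1.9627) cross=34.993; C₋=(4.9139,-8.4543) cross=-34.993
θ=315°:   branch + wants cross > 0 → take C=(-0.7834,1.9627) (cross=34.993)
θ=315°: ex = (C−B)/|BC| = (-0.6020,0.7985); ey = (-0.7985,-0.6020)
θ=315°: P = B + 1.34·ex + -3.26·ey = (4.6250,0.2040)

θ=45°: 6.35 2.95
θ=116°: 1.35 1.93
θ=315°: 4.62 0.20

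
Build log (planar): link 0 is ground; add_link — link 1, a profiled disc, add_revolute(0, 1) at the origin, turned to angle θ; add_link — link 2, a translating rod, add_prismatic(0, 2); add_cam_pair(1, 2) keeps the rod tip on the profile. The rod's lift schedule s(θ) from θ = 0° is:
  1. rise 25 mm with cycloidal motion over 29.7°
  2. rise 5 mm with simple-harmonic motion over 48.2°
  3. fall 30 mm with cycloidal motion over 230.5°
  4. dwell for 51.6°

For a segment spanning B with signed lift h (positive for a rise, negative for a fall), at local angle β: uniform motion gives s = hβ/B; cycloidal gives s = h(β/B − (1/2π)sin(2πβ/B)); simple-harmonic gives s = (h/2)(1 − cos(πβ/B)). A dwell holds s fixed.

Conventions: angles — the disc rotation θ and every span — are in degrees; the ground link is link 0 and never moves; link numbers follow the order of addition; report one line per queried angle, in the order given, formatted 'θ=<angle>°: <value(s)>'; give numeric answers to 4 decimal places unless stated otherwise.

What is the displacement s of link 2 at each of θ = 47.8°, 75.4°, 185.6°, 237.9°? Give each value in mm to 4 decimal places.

seg 1 [0°–29.7°] cycloidal, h=25: full span → s += 25 → s = 25.0000
seg 2 [29.7°–77.9°] simple-harmonic, h=5: θ=47.8° here. β=18.1, B=48.2. 5/2·(1 − cos(π·0.3755)) = 1.5471 → s = 26.5471
seg 2 [29.7°–77.9°] simple-harmonic, h=5: θ=75.4° here. β=45.7, B=48.2. 5/2·(1 − cos(π·0.9481)) = 4.9669 → s = 29.9669
seg 2 [29.7°–77.9°] simple-harmonic, h=5: full span → s += 5 → s = 30.0000
seg 3 [77.9°–308.4°] cycloidal, h=-30: θ=185.6° here. β=107.7, B=230.5. -30·(0.4672 − sin(2π·0.4672)/(2π)) = -13.0416 → s = 16.9584
seg 3 [77.9°–308.4°] cycloidal, h=-30: θ=237.9° here. β=160, B=230.5. -30·(0.6941 − sin(2π·0.6941)/(2π)) = -25.3079 → s = 4.6921

θ=47.8°: 26.5471
θ=75.4°: 29.9669
θ=185.6°: 16.9584
θ=237.9°: 4.6921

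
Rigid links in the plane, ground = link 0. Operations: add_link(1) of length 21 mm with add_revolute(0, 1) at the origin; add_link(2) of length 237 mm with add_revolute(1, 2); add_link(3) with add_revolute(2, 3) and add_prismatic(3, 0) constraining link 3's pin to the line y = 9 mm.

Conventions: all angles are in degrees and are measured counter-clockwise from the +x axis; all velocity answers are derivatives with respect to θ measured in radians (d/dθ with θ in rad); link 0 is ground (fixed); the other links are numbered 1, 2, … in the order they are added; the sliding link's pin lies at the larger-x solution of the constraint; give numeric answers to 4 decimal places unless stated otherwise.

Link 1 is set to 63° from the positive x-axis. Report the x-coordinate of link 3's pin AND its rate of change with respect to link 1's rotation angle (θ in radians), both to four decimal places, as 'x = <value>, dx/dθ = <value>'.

geometry: r = 21 mm, L = 237 mm, e = 9 mm
crank pin P = (r cos θ, r sin θ) = (9.533800, 18.711137)
h = r sin θ − e = 18.711137 − 9 = 9.711137
x = r cos θ + √(L² − h²) = 9.533800 + 236.800958 = 246.334759
dx/dθ = −r sin θ − h·r cos θ/√(L² − h²) (θ in radians; h = 9.711137) = -19.102115

x = 246.3348, dx/dθ = -19.1021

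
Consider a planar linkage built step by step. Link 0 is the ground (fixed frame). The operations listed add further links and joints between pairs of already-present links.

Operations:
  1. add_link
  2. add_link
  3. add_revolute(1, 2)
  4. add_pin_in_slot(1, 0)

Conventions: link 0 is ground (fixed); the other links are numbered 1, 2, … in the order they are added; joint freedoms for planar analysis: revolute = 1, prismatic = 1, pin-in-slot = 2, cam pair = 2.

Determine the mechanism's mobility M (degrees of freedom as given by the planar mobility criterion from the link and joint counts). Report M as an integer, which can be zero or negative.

(L,J1,J2)=(1,0,0); link0 fixed
link1: (2,0,0)
link2: (3,0,0)
R 1-2 [J1]: (3,1,0)
PS 1-0 [J2]: (3,1,1)
Grübler: 3·2 − 2·1 − 1 = 3

M = 3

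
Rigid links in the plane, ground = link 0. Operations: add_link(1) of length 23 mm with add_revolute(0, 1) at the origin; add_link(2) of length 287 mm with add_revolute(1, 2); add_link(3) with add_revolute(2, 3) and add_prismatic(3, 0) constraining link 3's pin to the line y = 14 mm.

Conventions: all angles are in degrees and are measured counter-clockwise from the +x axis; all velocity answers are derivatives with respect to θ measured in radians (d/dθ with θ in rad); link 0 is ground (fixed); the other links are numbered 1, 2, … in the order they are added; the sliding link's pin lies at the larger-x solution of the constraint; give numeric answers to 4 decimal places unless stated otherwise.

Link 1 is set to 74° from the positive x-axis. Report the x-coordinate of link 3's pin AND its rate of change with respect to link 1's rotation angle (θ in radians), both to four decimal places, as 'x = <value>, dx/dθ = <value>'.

geometry: r = 23 mm, L = 287 mm, e = 14 mm
crank pin P = (r cos θ, r sin θ) = (6.339659, 22.109019)
h = r sin θ − e = 22.109019 − 14 = 8.109019
x = r cos θ + √(L² − h²) = 6.339659 + 286.885419 = 293.225078
dx/dθ = −r sin θ − h·r cos θ/√(L² − h²) (θ in radians; h = 8.109019) = -22.288214

x = 293.2251, dx/dθ = -22.2882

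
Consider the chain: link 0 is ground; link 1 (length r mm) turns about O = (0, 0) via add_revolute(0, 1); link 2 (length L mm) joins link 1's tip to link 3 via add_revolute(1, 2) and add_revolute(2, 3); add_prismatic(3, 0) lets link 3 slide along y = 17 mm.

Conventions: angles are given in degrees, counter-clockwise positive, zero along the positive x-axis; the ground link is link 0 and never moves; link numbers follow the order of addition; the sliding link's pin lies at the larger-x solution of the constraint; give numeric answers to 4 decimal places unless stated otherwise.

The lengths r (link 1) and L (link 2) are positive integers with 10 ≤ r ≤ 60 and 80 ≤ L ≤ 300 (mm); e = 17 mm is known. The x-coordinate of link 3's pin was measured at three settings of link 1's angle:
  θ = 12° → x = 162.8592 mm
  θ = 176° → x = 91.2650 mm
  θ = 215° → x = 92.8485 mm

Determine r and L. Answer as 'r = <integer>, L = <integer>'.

constraint per measurement: (x − r cos θ)² + (r sin θ − e)² = L²
subtracting the θ₁ and θ₂ equations cancels the r² and L² terms:
r = (x₁² − x₂²) / (2[(x₁cos θ₁ + e sin θ₁) − (x₂cos θ₂ + e sin θ₂)]) = 36.0000 → r = 36
L² = (x₁ − r cos θ₁)² + (r sin θ₁ − e)² = 16384.0109 → L = 128.0000 → L = 128
check at θ₃=215°: x = 92.8485 (printed 92.8485) ✓

r = 36, L = 128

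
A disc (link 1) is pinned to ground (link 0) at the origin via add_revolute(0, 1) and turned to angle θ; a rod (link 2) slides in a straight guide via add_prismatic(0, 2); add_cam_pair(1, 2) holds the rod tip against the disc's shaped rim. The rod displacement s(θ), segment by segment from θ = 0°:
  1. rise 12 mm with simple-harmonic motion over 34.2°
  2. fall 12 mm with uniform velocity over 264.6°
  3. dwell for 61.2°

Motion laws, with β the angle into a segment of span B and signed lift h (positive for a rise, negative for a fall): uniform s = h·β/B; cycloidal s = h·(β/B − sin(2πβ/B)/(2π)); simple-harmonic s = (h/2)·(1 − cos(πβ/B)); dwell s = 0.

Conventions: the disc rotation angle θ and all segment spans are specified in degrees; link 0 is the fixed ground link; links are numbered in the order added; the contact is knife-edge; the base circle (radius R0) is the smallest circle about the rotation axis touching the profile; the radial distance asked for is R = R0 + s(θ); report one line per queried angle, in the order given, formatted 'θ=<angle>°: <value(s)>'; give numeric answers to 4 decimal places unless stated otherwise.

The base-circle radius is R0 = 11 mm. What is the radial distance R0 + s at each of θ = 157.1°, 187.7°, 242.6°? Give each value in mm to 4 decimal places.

segment 1 (0° to 34.2°, simple-harmonic, h = 12) is passed completely: s = 0.0000 + (12) = 12.0000
θ = 157.1° falls in segment 2 (34.2° to 298.8°, uniform, h = -12): β = 157.1 − 34.2 = 122.9°, B = 264.6°; Δs = -12·122.9/264.6 = -5.5737; s = 12.0000 − 5.5737 = 6.4263
θ = 187.7° falls in segment 2 (34.2° to 298.8°, uniform, h = -12): β = 187.7 − 34.2 = 153.5°, B = 264.6°; Δs = -12·153.5/264.6 = -6.9615; s = 12.0000 − 6.9615 = 5.0385
θ = 242.6° falls in segment 2 (34.2° to 298.8°, uniform, h = -12): β = 242.6 − 34.2 = 208.4°, B = 264.6°; Δs = -12·208.4/264.6 = -9.4512; s = 12.0000 − 9.4512 = 2.5488
θ=157.1°: R = R0 + s = 11 + 6.4263 = 17.4263
θ=187.7°: R = R0 + s = 11 + 5.0385 = 16.0385
θ=242.6°: R = R0 + s = 11 + 2.5488 = 13.5488

θ=157.1°: 17.4263
θ=187.7°: 16.0385
θ=242.6°: 13.5488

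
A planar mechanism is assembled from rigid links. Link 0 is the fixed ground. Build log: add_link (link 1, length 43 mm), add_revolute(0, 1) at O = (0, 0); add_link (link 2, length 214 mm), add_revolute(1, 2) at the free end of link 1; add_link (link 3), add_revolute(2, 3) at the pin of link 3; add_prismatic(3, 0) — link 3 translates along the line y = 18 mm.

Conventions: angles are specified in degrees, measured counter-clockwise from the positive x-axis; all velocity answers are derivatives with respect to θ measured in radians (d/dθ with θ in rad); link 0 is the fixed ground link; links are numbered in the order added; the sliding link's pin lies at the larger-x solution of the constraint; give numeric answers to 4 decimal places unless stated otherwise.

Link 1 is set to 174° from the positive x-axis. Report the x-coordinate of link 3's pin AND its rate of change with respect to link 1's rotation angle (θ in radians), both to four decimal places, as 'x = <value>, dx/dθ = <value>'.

geometry: r = 43 mm, L = 214 mm, e = 18 mm
crank pin P = (r cos θ, r sin θ) = (-42.764442, 4.494724)
h = r sin θ − e = 4.494724 − 18 = -13.505276
x = r cos θ + √(L² − h²) = -42.764442 + 213.573424 = 170.808983
dx/dθ = −r sin θ − h·r cos θ/√(L² − h²) (θ in radians; h = -13.505276) = -7.198925

x = 170.8090, dx/dθ = -7.1989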